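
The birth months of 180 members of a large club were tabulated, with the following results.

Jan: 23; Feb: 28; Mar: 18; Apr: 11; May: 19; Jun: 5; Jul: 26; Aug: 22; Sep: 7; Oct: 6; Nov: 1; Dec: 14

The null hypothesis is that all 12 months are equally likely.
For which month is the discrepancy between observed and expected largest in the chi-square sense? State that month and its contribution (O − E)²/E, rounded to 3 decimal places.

Nov, 13.067

Under H₀ each category has probability 1/12, so each expected count is 180/12 = 15.
Jan: (23 − 15)²/15 = 64/15 = 4.2667
Feb: (28 − 15)²/15 = 169/15 = 11.2667
Mar: (18 − 15)²/15 = 9/15 = 0.6000
Apr: (11 − 15)²/15 = 16/15 = 1.0667
May: (19 − 15)²/15 = 16/15 = 1.0667
Jun: (5 − 15)²/15 = 100/15 = 6.6667
Jul: (26 − 15)²/15 = 121/15 = 8.0667
Aug: (22 − 15)²/15 = 49/15 = 3.2667
Sep: (7 − 15)²/15 = 64/15 = 4.2667
Oct: (6 − 15)²/15 = 81/15 = 5.4000
Nov: (1 − 15)²/15 = 196/15 = 13.0667
Dec: (14 − 15)²/15 = 1/15 = 0.0667
The largest term is for Nov: 13.067.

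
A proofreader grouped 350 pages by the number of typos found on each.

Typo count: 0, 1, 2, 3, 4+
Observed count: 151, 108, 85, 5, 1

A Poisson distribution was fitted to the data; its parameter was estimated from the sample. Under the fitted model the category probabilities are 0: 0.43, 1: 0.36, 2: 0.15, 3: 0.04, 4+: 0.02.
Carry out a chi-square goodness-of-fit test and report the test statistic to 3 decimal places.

Expected counts E_i = n·p_i: 350×0.43 = 150.5, 350×0.36 = 126, 350×0.15 = 52.5, 350×0.04 = 14, 350×0.02 = 7.
cat         O        E   (O−E)²/E
0         151    150.5     0.0017
1         108      126     2.5714
2          85     52.5    20.1190
3           5       14     5.7857
4+          1        7     5.1429
Sum = 33.621

33.621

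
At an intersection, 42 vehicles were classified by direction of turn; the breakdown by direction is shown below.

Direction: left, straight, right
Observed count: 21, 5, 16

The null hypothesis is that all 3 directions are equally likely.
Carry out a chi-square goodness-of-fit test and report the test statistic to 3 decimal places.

9.571

Under H₀ each category has probability 1/3, so each expected count is 42/3 = 14.
χ² = (21−14)²/14 + (5−14)²/14 + (16−14)²/14
   = 3.5000 + 5.7857 + 0.2857
Sum = 9.571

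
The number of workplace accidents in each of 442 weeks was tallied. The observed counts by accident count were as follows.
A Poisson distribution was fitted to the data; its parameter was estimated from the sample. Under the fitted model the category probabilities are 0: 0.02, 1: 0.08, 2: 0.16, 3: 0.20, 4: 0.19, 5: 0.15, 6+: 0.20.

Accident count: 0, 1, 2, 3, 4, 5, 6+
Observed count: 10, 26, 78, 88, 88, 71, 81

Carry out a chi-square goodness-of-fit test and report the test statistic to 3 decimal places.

4.526

Expected counts E_i = n·p_i: 442×0.02 = 8.84, 442×0.08 = 35.36, 442×0.16 = 70.72, 442×0.20 = 88.4, 442×0.19 = 83.98, 442×0.15 = 66.3, 442×0.20 = 88.4.
cat         O        E   (O−E)²/E
0          10     8.84     0.1522
1          26    35.36     2.4776
2          78    70.72     0.7494
3          88     88.4     0.0018
4          88    83.98     0.1924
5          71     66.3     0.3332
6+         81     88.4     0.6195
Sum = 4.526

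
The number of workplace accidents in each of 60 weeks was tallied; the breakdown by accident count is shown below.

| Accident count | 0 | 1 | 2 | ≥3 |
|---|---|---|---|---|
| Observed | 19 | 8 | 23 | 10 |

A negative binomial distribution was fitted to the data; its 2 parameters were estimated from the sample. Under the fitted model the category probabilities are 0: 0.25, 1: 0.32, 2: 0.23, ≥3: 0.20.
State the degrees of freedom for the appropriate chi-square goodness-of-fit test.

1

There are k = 4 categories and 2 parameters estimated from the data, so df = 4 − 1 − 2 = 1.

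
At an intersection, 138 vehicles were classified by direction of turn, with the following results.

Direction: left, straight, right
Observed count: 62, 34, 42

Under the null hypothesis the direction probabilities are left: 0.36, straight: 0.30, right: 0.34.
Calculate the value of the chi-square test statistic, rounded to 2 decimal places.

4.89

Expected counts E_i = n·p_i: 138×0.36 = 49.68, 138×0.30 = 41.4, 138×0.34 = 46.92.
cat           O        E   (O−E)²/E
left         62    49.68      3.055
straight     34     41.4      1.323
right        42    46.92      0.516
Sum = 4.89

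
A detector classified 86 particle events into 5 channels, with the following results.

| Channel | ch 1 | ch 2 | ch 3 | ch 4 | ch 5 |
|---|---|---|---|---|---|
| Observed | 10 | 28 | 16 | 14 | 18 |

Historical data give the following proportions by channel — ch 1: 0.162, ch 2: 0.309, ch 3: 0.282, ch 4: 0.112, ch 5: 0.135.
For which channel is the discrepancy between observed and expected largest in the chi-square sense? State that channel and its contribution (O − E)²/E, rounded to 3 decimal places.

Expected counts E_i = n·p_i: 86×0.162 = 13.932, 86×0.309 = 26.574, 86×0.282 = 24.252, 86×0.112 = 9.632, 86×0.135 = 11.61.
ch 1: (10 − 13.932)²/13.932 = 15.460624/13.932 = 1.1097
ch 2: (28 − 26.574)²/26.574 = 2.033476/26.574 = 0.0765
ch 3: (16 − 24.252)²/24.252 = 68.095504/24.252 = 2.8078
ch 4: (14 − 9.632)²/9.632 = 19.079424/9.632 = 1.9808
ch 5: (18 − 11.61)²/11.61 = 40.8321/11.61 = 3.5170
The largest term is for ch 5: 3.517.

ch 5, 3.517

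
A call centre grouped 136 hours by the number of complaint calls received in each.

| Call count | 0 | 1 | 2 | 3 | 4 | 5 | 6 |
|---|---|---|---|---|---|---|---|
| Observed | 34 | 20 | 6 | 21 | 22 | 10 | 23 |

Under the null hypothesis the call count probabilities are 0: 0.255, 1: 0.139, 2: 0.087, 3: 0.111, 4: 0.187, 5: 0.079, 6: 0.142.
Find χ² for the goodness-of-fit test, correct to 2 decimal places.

Expected counts E_i = n·p_i: 136×0.255 = 34.68, 136×0.139 = 18.904, 136×0.087 = 11.832, 136×0.111 = 15.096, 136×0.187 = 25.432, 136×0.079 = 10.744, 136×0.142 = 19.312.
0: (34 − 34.68)²/34.68 = 0.4624/34.68 = 0.013
1: (20 − 18.904)²/18.904 = 1.201216/18.904 = 0.064
2: (6 − 11.832)²/11.832 = 34.012224/11.832 = 2.875
3: (21 − 15.096)²/15.096 = 34.857216/15.096 = 2.309
4: (22 − 25.432)²/25.432 = 11.778624/25.432 = 0.463
5: (10 − 10.744)²/10.744 = 0.553536/10.744 = 0.052
6: (23 − 19.312)²/19.312 = 13.601344/19.312 = 0.704
Sum = 6.48

6.48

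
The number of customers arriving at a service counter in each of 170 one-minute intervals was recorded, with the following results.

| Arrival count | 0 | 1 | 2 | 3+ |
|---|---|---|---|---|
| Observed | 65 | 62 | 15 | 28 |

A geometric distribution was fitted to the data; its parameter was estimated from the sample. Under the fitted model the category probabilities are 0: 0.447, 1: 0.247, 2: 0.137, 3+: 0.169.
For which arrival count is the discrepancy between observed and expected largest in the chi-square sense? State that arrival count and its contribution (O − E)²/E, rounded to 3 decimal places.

Expected counts E_i = n·p_i: 170×0.447 = 75.99, 170×0.247 = 41.99, 170×0.137 = 23.29, 170×0.169 = 28.73.
χ² = (65−75.99)²/75.99 + (62−41.99)²/41.99 + (15−23.29)²/23.29 + (28−28.73)²/28.73
   = 1.5894 + 9.5356 + 2.9508 + 0.0185
The largest term is for 1: 9.536.

1, 9.536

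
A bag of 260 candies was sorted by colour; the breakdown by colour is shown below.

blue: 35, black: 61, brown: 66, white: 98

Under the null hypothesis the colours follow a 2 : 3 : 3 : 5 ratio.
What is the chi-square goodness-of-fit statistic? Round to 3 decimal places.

Ratio total = 13. Expected counts: 260×2/13 = 40, 260×3/13 = 60, 260×3/13 = 60, 260×5/13 = 100.
χ² = (35−40)²/40 + (61−60)²/60 + (66−60)²/60 + (98−100)²/100
   = 0.6250 + 0.0167 + 0.6000 + 0.0400
Sum = 1.282

1.282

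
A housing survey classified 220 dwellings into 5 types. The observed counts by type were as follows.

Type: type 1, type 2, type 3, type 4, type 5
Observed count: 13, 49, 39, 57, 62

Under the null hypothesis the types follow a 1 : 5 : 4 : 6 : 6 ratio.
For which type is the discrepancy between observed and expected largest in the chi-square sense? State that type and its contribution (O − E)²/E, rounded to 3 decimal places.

Ratio total = 22. Expected counts: 220×1/22 = 10, 220×5/22 = 50, 220×4/22 = 40, 220×6/22 = 60, 220×6/22 = 60.
cat         O        E   (O−E)²/E
type 1     13       10     0.9000
type 2     49       50     0.0200
type 3     39       40     0.0250
type 4     57       60     0.1500
type 5     62       60     0.0667
The largest term is for type 1: 0.900.

type 1, 0.900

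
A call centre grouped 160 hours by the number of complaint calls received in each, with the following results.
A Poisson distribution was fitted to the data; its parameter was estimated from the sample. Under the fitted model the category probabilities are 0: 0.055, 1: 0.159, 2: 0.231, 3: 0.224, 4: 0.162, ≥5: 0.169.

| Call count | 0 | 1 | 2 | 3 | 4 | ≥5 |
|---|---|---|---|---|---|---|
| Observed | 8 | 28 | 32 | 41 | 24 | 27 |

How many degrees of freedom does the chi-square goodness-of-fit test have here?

4

There are k = 6 categories and 1 parameter estimated from the data, so df = 6 − 1 − 1 = 4.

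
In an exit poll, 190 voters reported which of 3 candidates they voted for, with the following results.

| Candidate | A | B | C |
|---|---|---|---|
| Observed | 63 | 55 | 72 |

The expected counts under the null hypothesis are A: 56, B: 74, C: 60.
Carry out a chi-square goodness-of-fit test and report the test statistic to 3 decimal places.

8.153

cat         O        E   (O−E)²/E
A          63       56     0.8750
B          55       74     4.8784
C          72       60     2.4000
Sum = 8.153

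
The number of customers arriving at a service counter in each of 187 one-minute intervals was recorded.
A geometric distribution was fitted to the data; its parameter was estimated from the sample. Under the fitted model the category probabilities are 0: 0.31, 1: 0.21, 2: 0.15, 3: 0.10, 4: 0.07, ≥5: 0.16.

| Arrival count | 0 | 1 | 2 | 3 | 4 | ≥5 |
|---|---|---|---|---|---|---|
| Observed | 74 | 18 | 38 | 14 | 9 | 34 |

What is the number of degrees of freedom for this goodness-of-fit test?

There are k = 6 categories and 1 parameter estimated from the data, so df = 6 − 1 − 1 = 4.

4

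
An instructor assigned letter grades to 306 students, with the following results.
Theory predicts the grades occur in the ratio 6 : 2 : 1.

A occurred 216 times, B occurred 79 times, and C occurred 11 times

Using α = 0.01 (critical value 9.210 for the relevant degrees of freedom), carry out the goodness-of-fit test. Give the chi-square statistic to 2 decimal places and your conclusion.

Ratio total = 9. Expected counts: 306×6/9 = 204, 306×2/9 = 68, 306×1/9 = 34.
χ² = (216−204)²/204 + (79−68)²/68 + (11−34)²/34
   = 0.706 + 1.779 + 15.559
Sum = 18.04
df = 2. Since 18.04 > 9.210, we reject H₀.

18.04; reject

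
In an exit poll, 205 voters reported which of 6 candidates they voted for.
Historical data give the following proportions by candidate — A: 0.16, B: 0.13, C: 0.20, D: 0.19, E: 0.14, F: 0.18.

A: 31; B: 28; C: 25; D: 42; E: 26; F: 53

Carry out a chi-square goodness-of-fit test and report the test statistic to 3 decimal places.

13.929

Expected counts E_i = n·p_i: 205×0.16 = 32.8, 205×0.13 = 26.65, 205×0.20 = 41, 205×0.19 = 38.95, 205×0.14 = 28.7, 205×0.18 = 36.9.
cat         O        E   (O−E)²/E
A          31     32.8     0.0988
B          28    26.65     0.0684
C          25       41     6.2439
D          42    38.95     0.2388
E          26     28.7     0.2540
F          53     36.9     7.0247
Sum = 13.929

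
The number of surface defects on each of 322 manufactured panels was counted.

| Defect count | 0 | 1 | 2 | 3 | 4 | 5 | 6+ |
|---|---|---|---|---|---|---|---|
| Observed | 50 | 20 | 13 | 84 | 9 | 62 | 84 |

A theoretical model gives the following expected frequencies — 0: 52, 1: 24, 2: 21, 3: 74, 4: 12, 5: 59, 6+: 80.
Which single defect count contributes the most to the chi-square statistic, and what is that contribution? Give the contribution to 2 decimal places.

0: (50 − 52)²/52 = 4/52 = 0.077
1: (20 − 24)²/24 = 16/24 = 0.667
2: (13 − 21)²/21 = 64/21 = 3.048
3: (84 − 74)²/74 = 100/74 = 1.351
4: (9 − 12)²/12 = 9/12 = 0.750
5: (62 − 59)²/59 = 9/59 = 0.153
6+: (84 − 80)²/80 = 16/80 = 0.200
The largest term is for 2: 3.05.

2, 3.05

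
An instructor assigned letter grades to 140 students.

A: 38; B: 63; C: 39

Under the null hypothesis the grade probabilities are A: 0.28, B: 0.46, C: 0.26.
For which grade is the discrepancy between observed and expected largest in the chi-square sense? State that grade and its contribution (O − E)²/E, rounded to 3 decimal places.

Expected counts E_i = n·p_i: 140×0.28 = 39.2, 140×0.46 = 64.4, 140×0.26 = 36.4.
χ² = (38−39.2)²/39.2 + (63−64.4)²/64.4 + (39−36.4)²/36.4
   = 0.0367 + 0.0304 + 0.1857
The largest term is for C: 0.186.

C, 0.186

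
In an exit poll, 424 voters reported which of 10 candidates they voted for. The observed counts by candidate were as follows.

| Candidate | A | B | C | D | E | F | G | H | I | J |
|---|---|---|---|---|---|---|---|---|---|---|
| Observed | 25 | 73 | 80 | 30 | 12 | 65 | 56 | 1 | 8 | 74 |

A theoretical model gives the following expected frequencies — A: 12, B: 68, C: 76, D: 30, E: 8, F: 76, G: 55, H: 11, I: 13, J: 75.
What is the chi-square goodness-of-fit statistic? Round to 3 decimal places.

χ² = (25−12)²/12 + (73−68)²/68 + (80−76)²/76 + (30−30)²/30 + (12−8)²/8 + (65−76)²/76 + (56−55)²/55 + (1−11)²/11 + (8−13)²/13 + (74−75)²/75
   = 14.0833 + 0.3676 + 0.2105 + 0.0000 + 2.0000 + 1.5921 + 0.0182 + 9.0909 + 1.9231 + 0.0133
Sum = 29.299

29.299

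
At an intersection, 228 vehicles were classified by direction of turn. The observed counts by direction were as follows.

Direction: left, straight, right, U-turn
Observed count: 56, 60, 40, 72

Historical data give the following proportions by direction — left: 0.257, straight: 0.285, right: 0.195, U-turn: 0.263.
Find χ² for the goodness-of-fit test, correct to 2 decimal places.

Expected counts E_i = n·p_i: 228×0.257 = 58.596, 228×0.285 = 64.98, 228×0.195 = 44.46, 228×0.263 = 59.964.
cat           O        E   (O−E)²/E
left         56   58.596      0.115
straight     60    64.98      0.382
right        40    44.46      0.447
U-turn       72   59.964      2.416
Sum = 3.36

3.36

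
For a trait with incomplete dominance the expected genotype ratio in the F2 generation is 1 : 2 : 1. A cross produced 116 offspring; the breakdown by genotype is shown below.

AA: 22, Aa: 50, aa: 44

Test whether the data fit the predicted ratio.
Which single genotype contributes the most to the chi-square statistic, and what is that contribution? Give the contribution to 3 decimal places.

aa, 7.759

Ratio total = 4. Expected counts: 116×1/4 = 29, 116×2/4 = 58, 116×1/4 = 29.
AA: (22 − 29)²/29 = 49/29 = 1.6897
Aa: (50 − 58)²/58 = 64/58 = 1.1034
aa: (44 − 29)²/29 = 225/29 = 7.7586
The largest term is for aa: 7.759.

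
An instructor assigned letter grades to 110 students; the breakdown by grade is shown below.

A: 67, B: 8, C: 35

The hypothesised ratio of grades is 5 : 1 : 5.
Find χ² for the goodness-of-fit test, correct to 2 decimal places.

Ratio total = 11. Expected counts: 110×5/11 = 50, 110×1/11 = 10, 110×5/11 = 50.
A: (67 − 50)²/50 = 289/50 = 5.780
B: (8 − 10)²/10 = 4/10 = 0.400
C: (35 − 50)²/50 = 225/50 = 4.500
Sum = 10.68

10.68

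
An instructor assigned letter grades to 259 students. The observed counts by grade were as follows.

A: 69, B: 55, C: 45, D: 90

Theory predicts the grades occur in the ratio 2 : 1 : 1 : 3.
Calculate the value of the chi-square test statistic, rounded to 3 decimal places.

Ratio total = 7. Expected counts: 259×2/7 = 74, 259×1/7 = 37, 259×1/7 = 37, 259×3/7 = 111.
cat         O        E   (O−E)²/E
A          69       74     0.3378
B          55       37     8.7568
C          45       37     1.7297
D          90      111     3.9730
Sum = 14.797

14.797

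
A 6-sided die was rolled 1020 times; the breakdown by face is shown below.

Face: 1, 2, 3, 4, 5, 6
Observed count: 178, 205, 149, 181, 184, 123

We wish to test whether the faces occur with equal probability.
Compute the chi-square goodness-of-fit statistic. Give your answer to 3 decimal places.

25.035

Expected count for each of the 6 categories: 1020/6 = 170.
cat         O        E   (O−E)²/E
1         178      170     0.3765
2         205      170     7.2059
3         149      170     2.5941
4         181      170     0.7118
5         184      170     1.1529
6         123      170    12.9941
Sum = 25.035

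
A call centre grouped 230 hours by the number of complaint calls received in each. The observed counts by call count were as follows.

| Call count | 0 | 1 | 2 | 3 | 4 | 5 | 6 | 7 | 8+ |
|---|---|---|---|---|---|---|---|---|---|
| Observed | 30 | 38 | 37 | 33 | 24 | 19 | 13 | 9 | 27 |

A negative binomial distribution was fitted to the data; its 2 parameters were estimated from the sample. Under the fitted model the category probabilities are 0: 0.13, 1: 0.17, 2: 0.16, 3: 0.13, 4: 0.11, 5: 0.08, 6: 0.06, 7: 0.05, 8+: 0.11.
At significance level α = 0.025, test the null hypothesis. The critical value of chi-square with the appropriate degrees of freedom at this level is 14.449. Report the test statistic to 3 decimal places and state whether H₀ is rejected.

Expected counts E_i = n·p_i: 230×0.13 = 29.9, 230×0.17 = 39.1, 230×0.16 = 36.8, 230×0.13 = 29.9, 230×0.11 = 25.3, 230×0.08 = 18.4, 230×0.06 = 13.8, 230×0.05 = 11.5, 230×0.11 = 25.3.
0: (30 − 29.9)²/29.9 = 0.01/29.9 = 0.0003
1: (38 − 39.1)²/39.1 = 1.21/39.1 = 0.0309
2: (37 − 36.8)²/36.8 = 0.04/36.8 = 0.0011
3: (33 − 29.9)²/29.9 = 9.61/29.9 = 0.3214
4: (24 − 25.3)²/25.3 = 1.69/25.3 = 0.0668
5: (19 − 18.4)²/18.4 = 0.36/18.4 = 0.0196
6: (13 − 13.8)²/13.8 = 0.64/13.8 = 0.0464
7: (9 − 11.5)²/11.5 = 6.25/11.5 = 0.5435
8+: (27 − 25.3)²/25.3 = 2.89/25.3 = 0.1142
Sum = 1.144
df = 6. Since 1.144 < 14.449, we do not reject H₀.

1.144; do not reject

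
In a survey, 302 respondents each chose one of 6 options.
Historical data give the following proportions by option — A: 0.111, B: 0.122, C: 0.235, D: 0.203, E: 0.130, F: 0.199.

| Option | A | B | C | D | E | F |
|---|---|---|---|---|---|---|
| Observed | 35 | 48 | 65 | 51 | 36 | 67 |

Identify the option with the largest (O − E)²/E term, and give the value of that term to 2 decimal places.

B, 3.38

Expected counts E_i = n·p_i: 302×0.111 = 33.522, 302×0.122 = 36.844, 302×0.235 = 70.97, 302×0.203 = 61.306, 302×0.130 = 39.26, 302×0.199 = 60.098.
cat         O        E   (O−E)²/E
A          35   33.522      0.065
B          48   36.844      3.378
C          65    70.97      0.502
D          51   61.306      1.733
E          36    39.26      0.271
F          67   60.098      0.793
The largest term is for B: 3.38.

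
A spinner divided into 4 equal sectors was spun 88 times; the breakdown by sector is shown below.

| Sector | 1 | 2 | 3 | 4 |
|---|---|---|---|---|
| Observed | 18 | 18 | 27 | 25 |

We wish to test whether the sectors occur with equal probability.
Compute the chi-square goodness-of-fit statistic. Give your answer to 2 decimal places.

3.00

Expected count for each of the 4 categories: 88/4 = 22.
cat         O        E   (O−E)²/E
1          18       22      0.727
2          18       22      0.727
3          27       22      1.136
4          25       22      0.409
Sum = 3.00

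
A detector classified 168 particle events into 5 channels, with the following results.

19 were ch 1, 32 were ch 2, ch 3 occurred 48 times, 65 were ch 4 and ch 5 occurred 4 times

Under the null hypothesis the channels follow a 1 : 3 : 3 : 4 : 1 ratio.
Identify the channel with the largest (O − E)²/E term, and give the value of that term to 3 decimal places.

ch 5, 7.143

Ratio total = 12. Expected counts: 168×1/12 = 14, 168×3/12 = 42, 168×3/12 = 42, 168×4/12 = 56, 168×1/12 = 14.
ch 1: (19 − 14)²/14 = 25/14 = 1.7857
ch 2: (32 − 42)²/42 = 100/42 = 2.3810
ch 3: (48 − 42)²/42 = 36/42 = 0.8571
ch 4: (65 − 56)²/56 = 81/56 = 1.4464
ch 5: (4 − 14)²/14 = 100/14 = 7.1429
The largest term is for ch 5: 7.143.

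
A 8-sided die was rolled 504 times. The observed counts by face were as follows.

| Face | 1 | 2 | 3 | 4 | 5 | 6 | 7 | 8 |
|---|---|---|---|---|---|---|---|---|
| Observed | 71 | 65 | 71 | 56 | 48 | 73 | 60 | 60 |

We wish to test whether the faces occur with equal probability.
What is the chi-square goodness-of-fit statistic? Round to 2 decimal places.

8.32

Under H₀ each category has probability 1/8, so each expected count is 504/8 = 63.
χ² = (71−63)²/63 + (65−63)²/63 + (71−63)²/63 + (56−63)²/63 + (48−63)²/63 + (73−63)²/63 + (60−63)²/63 + (60−63)²/63
   = 1.016 + 0.063 + 1.016 + 0.778 + 3.571 + 1.587 + 0.143 + 0.143
Sum = 8.32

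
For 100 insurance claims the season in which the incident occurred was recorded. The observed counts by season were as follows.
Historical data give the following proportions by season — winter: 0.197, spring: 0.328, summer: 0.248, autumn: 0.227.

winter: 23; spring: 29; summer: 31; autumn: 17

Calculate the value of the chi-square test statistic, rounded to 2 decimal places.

3.97

Expected counts E_i = n·p_i: 100×0.197 = 19.7, 100×0.328 = 32.8, 100×0.248 = 24.8, 100×0.227 = 22.7.
χ² = (23−19.7)²/19.7 + (29−32.8)²/32.8 + (31−24.8)²/24.8 + (17−22.7)²/22.7
   = 0.553 + 0.440 + 1.550 + 1.431
Sum = 3.97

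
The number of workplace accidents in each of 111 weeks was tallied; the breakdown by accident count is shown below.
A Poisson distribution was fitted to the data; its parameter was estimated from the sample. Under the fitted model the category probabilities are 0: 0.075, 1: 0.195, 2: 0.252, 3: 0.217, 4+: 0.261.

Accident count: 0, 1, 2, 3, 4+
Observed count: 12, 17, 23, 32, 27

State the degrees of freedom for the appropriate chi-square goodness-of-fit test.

There are k = 5 categories and 1 parameter estimated from the data, so df = 5 − 1 − 1 = 3.

3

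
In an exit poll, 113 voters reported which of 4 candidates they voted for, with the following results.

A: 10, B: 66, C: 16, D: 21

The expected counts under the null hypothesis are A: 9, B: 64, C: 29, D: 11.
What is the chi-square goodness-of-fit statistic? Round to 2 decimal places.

15.09

χ² = (10−9)²/9 + (66−64)²/64 + (16−29)²/29 + (21−11)²/11
   = 0.111 + 0.063 + 5.828 + 9.091
Sum = 15.09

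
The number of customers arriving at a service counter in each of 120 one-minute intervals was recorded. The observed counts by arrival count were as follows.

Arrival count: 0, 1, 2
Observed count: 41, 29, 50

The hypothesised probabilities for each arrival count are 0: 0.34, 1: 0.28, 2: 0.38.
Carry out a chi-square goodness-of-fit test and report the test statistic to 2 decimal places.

1.06

Expected counts E_i = n·p_i: 120×0.34 = 40.8, 120×0.28 = 33.6, 120×0.38 = 45.6.
χ² = (41−40.8)²/40.8 + (29−33.6)²/33.6 + (50−45.6)²/45.6
   = 0.001 + 0.630 + 0.425
Sum = 1.06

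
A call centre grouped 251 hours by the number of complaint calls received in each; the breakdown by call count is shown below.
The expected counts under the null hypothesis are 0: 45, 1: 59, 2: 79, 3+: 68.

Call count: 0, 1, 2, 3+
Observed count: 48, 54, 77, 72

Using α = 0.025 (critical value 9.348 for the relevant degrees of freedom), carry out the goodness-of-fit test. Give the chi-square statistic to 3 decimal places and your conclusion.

χ² = (48−45)²/45 + (54−59)²/59 + (77−79)²/79 + (72−68)²/68
   = 0.2000 + 0.4237 + 0.0506 + 0.2353
Sum = 0.910
df = 3. Since 0.910 < 9.348, we do not reject H₀.

0.910; do not reject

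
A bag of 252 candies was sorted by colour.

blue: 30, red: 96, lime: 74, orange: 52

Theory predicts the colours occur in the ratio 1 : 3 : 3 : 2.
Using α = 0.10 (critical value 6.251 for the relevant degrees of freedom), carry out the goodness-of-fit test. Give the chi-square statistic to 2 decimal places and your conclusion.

Ratio total = 9. Expected counts: 252×1/9 = 28, 252×3/9 = 84, 252×3/9 = 84, 252×2/9 = 56.
χ² = (30−28)²/28 + (96−84)²/84 + (74−84)²/84 + (52−56)²/56
   = 0.143 + 1.714 + 1.190 + 0.286
Sum = 3.33
df = 3. Since 3.33 < 6.251, we do not reject H₀.

3.33; do not reject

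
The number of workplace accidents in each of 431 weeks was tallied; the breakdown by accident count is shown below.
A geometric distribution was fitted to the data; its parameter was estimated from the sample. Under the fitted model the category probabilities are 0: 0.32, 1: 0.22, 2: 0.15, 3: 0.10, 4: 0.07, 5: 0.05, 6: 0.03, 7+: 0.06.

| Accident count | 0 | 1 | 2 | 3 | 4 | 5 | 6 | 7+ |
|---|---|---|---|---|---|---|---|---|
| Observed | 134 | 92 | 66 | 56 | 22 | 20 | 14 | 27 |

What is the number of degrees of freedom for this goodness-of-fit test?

There are k = 8 categories and 1 parameter estimated from the data, so df = 8 − 1 − 1 = 6.

6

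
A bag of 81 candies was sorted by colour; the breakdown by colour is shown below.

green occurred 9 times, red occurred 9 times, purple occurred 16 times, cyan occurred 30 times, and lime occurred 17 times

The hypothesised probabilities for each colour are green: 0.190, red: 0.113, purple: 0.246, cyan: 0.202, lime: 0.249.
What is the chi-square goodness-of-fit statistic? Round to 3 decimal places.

Expected counts E_i = n·p_i: 81×0.190 = 15.39, 81×0.113 = 9.153, 81×0.246 = 19.926, 81×0.202 = 16.362, 81×0.249 = 20.169.
χ² = (9−15.39)²/15.39 + (9−9.153)²/9.153 + (16−19.926)²/19.926 + (30−16.362)²/16.362 + (17−20.169)²/20.169
   = 2.6532 + 0.0026 + 0.7735 + 11.3675 + 0.4979
Sum = 15.295

15.295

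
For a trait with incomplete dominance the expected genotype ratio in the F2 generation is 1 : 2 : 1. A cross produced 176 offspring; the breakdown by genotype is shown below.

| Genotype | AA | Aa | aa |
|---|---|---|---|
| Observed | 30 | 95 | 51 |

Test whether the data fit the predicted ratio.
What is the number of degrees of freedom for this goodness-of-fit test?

There are k = 3 categories and no parameters were estimated from the data, so df = 3 − 1 = 2.

2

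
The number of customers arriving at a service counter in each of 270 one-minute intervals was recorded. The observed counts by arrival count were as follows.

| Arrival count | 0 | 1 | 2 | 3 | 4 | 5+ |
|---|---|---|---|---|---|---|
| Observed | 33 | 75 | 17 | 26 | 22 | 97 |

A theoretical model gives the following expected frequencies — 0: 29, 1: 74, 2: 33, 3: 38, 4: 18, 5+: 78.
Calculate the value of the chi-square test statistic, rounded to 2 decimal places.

χ² = (33−29)²/29 + (75−74)²/74 + (17−33)²/33 + (26−38)²/38 + (22−18)²/18 + (97−78)²/78
   = 0.552 + 0.014 + 7.758 + 3.789 + 0.889 + 4.628
Sum = 17.63

17.63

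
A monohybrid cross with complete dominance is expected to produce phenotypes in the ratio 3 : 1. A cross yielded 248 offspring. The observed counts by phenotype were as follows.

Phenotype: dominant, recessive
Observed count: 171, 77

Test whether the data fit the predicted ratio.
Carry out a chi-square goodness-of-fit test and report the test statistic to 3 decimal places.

Ratio total = 4. Expected counts: 248×3/4 = 186, 248×1/4 = 62.
cat            O        E   (O−E)²/E
dominant     171      186     1.2097
recessive     77       62     3.6290
Sum = 4.839

4.839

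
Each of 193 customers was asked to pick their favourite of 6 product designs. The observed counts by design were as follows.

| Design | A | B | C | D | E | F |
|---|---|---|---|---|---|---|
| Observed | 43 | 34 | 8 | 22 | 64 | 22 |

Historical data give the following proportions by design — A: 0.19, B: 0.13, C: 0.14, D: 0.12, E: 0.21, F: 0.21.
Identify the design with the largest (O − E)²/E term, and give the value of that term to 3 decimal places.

Expected counts E_i = n·p_i: 193×0.19 = 36.67, 193×0.13 = 25.09, 193×0.14 = 27.02, 193×0.12 = 23.16, 193×0.21 = 40.53, 193×0.21 = 40.53.
χ² = (43−36.67)²/36.67 + (34−25.09)²/25.09 + (8−27.02)²/27.02 + (22−23.16)²/23.16 + (64−40.53)²/40.53 + (22−40.53)²/40.53
   = 1.0927 + 3.1641 + 13.3886 + 0.0581 + 13.5909 + 8.4718
The largest term is for E: 13.591.

E, 13.591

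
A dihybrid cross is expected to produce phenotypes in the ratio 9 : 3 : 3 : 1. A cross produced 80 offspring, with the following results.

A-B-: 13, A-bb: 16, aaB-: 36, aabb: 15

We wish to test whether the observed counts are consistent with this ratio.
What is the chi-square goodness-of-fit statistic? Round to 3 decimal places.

Ratio total = 16. Expected counts: 80×9/16 = 45, 80×3/16 = 15, 80×3/16 = 15, 80×1/16 = 5.
cat         O        E   (O−E)²/E
A-B-       13       45    22.7556
A-bb       16       15     0.0667
aaB-       36       15    29.4000
aabb       15        5    20.0000
Sum = 72.222

72.222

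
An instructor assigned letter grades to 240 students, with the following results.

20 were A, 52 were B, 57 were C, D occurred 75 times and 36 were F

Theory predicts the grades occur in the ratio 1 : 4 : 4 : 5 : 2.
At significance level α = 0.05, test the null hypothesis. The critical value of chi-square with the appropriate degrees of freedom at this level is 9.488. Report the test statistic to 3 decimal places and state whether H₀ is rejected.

Ratio total = 16. Expected counts: 240×1/16 = 15, 240×4/16 = 60, 240×4/16 = 60, 240×5/16 = 75, 240×2/16 = 30.
cat         O        E   (O−E)²/E
A          20       15     1.6667
B          52       60     1.0667
C          57       60     0.1500
D          75       75     0.0000
F          36       30     1.2000
Sum = 4.083
df = 4. Since 4.083 < 9.488, we do not reject H₀.

4.083; do not reject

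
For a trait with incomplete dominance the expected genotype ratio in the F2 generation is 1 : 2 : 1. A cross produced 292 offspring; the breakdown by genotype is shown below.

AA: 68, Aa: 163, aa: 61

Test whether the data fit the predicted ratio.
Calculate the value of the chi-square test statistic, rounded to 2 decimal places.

Ratio total = 4. Expected counts: 292×1/4 = 73, 292×2/4 = 146, 292×1/4 = 73.
cat         O        E   (O−E)²/E
AA         68       73      0.342
Aa        163      146      1.979
aa         61       73      1.973
Sum = 4.29

4.29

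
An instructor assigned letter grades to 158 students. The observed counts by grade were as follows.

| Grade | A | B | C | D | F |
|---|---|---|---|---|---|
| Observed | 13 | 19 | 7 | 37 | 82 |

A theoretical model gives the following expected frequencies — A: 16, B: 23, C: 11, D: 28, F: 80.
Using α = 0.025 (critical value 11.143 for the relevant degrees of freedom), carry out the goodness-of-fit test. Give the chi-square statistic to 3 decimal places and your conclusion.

5.656; do not reject

χ² = (13−16)²/16 + (19−23)²/23 + (7−11)²/11 + (37−28)²/28 + (82−80)²/80
   = 0.5625 + 0.6957 + 1.4545 + 2.8929 + 0.0500
Sum = 5.656
df = 4. Since 5.656 < 11.143, we do not reject H₀.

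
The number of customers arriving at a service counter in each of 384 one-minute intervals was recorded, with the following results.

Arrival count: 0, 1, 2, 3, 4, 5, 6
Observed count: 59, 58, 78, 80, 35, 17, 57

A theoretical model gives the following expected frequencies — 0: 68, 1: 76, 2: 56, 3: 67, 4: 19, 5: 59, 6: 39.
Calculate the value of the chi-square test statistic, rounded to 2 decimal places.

χ² = (59−68)²/68 + (58−76)²/76 + (78−56)²/56 + (80−67)²/67 + (35−19)²/19 + (17−59)²/59 + (57−39)²/39
   = 1.191 + 4.263 + 8.643 + 2.522 + 13.474 + 29.898 + 8.308
Sum = 68.30

68.30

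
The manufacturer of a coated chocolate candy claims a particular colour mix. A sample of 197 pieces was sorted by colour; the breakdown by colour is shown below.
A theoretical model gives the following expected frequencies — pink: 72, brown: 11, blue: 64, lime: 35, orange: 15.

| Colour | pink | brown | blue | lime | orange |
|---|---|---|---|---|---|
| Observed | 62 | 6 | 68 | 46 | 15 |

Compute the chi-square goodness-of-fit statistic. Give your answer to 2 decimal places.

cat         O        E   (O−E)²/E
pink       62       72      1.389
brown       6       11      2.273
blue       68       64      0.250
lime       46       35      3.457
orange     15       15      0.000
Sum = 7.37

7.37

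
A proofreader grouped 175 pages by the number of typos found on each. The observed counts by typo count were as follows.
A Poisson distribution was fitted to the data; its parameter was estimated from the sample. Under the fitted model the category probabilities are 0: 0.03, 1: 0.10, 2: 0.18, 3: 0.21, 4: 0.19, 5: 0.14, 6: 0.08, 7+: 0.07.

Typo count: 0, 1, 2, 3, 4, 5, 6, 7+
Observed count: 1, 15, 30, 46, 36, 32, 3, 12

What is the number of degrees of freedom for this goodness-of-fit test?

6

There are k = 8 categories and 1 parameter estimated from the data, so df = 8 − 1 − 1 = 6.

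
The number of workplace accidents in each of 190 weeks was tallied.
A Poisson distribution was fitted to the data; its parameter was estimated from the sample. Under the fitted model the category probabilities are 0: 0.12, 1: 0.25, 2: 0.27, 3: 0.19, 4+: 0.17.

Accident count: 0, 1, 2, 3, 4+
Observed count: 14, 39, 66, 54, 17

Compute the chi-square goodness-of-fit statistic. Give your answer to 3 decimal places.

25.253

Expected counts E_i = n·p_i: 190×0.12 = 22.8, 190×0.25 = 47.5, 190×0.27 = 51.3, 190×0.19 = 36.1, 190×0.17 = 32.3.
0: (14 − 22.8)²/22.8 = 77.44/22.8 = 3.3965
1: (39 − 47.5)²/47.5 = 72.25/47.5 = 1.5211
2: (66 − 51.3)²/51.3 = 216.09/51.3 = 4.2123
3: (54 − 36.1)²/36.1 = 320.41/36.1 = 8.8756
4+: (17 − 32.3)²/32.3 = 234.09/32.3 = 7.2474
Sum = 25.253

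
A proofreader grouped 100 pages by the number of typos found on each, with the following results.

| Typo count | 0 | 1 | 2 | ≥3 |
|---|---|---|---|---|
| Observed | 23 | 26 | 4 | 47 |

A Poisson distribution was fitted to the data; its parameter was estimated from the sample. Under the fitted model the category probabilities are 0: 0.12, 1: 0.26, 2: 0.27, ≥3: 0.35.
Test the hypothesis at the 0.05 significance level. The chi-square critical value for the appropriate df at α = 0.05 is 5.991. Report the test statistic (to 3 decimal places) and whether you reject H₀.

Expected counts E_i = n·p_i: 100×0.12 = 12, 100×0.26 = 26, 100×0.27 = 27, 100×0.35 = 35.
0: (23 − 12)²/12 = 121/12 = 10.0833
1: (26 − 26)²/26 = 0/26 = 0.0000
2: (4 − 27)²/27 = 529/27 = 19.5926
≥3: (47 − 35)²/35 = 144/35 = 4.1143
Sum = 33.790
df = 2. Since 33.790 > 5.991, we reject H₀.

33.790; reject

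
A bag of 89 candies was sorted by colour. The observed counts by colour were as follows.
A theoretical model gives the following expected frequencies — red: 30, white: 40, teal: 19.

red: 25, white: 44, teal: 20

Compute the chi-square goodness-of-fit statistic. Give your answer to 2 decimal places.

1.29

red: (25 − 30)²/30 = 25/30 = 0.833
white: (44 − 40)²/40 = 16/40 = 0.400
teal: (20 − 19)²/19 = 1/19 = 0.053
Sum = 1.29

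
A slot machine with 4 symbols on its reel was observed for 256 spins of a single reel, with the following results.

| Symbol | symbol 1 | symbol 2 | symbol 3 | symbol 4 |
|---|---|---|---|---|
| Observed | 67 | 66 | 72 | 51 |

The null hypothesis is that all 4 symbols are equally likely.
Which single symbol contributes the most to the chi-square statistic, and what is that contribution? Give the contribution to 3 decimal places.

Under H₀ each category has probability 1/4, so each expected count is 256/4 = 64.
cat           O        E   (O−E)²/E
symbol 1     67       64     0.1406
symbol 2     66       64     0.0625
symbol 3     72       64     1.0000
symbol 4     51       64     2.6406
The largest term is for symbol 4: 2.641.

symbol 4, 2.641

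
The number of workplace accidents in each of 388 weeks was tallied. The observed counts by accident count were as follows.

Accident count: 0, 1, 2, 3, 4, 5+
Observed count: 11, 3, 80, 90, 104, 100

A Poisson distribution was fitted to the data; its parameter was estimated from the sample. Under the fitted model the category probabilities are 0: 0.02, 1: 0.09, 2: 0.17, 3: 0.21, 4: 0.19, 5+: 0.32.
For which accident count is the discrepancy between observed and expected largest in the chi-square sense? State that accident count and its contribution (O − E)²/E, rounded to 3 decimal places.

1, 29.178

Expected counts E_i = n·p_i: 388×0.02 = 7.76, 388×0.09 = 34.92, 388×0.17 = 65.96, 388×0.21 = 81.48, 388×0.19 = 73.72, 388×0.32 = 124.16.
cat         O        E   (O−E)²/E
0          11     7.76     1.3528
1           3    34.92    29.1777
2          80    65.96     2.9885
3          90    81.48     0.8909
4         104    73.72    12.4373
5+        100   124.16     4.7012
The largest term is for 1: 29.178.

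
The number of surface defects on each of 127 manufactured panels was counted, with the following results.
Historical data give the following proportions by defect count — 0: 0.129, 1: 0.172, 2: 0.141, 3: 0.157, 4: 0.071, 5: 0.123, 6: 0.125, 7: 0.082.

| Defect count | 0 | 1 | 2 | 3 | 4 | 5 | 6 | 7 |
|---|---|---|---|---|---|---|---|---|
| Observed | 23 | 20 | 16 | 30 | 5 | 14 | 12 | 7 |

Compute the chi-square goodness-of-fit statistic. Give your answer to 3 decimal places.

Expected counts E_i = n·p_i: 127×0.129 = 16.383, 127×0.172 = 21.844, 127×0.141 = 17.907, 127×0.157 = 19.939, 127×0.071 = 9.017, 127×0.123 = 15.621, 127×0.125 = 15.875, 127×0.082 = 10.414.
cat         O        E   (O−E)²/E
0          23   16.383     2.6726
1          20   21.844     0.1557
2          16   17.907     0.2031
3          30   19.939     5.0767
4           5    9.017     1.7895
5          14   15.621     0.1682
6          12   15.875     0.9459
7           7   10.414     1.1192
Sum = 12.131

12.131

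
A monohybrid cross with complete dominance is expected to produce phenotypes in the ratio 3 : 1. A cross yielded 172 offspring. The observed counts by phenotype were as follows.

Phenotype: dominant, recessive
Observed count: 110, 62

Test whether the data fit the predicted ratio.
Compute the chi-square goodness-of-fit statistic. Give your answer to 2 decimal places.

Ratio total = 4. Expected counts: 172×3/4 = 129, 172×1/4 = 43.
dominant: (110 − 129)²/129 = 361/129 = 2.798
recessive: (62 − 43)²/43 = 361/43 = 8.395
Sum = 11.19

11.19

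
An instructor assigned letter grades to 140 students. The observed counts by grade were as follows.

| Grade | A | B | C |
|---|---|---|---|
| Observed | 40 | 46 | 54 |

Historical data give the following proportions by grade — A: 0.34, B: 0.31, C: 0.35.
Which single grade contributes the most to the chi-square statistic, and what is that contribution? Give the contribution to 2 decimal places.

A, 1.21

Expected counts E_i = n·p_i: 140×0.34 = 47.6, 140×0.31 = 43.4, 140×0.35 = 49.
χ² = (40−47.6)²/47.6 + (46−43.4)²/43.4 + (54−49)²/49
   = 1.213 + 0.156 + 0.510
The largest term is for A: 1.21.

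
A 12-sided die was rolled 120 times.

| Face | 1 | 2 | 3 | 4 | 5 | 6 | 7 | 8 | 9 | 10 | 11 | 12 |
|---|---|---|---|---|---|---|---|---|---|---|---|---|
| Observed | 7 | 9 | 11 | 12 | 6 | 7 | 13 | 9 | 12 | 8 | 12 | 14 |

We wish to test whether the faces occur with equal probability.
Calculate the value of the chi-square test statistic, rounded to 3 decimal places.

7.800

Expected count for each of the 12 categories: 120/12 = 10.
1: (7 − 10)²/10 = 9/10 = 0.9000
2: (9 − 10)²/10 = 1/10 = 0.1000
3: (11 − 10)²/10 = 1/10 = 0.1000
4: (12 − 10)²/10 = 4/10 = 0.4000
5: (6 − 10)²/10 = 16/10 = 1.6000
6: (7 − 10)²/10 = 9/10 = 0.9000
7: (13 − 10)²/10 = 9/10 = 0.9000
8: (9 − 10)²/10 = 1/10 = 0.1000
9: (12 − 10)²/10 = 4/10 = 0.4000
10: (8 − 10)²/10 = 4/10 = 0.4000
11: (12 − 10)²/10 = 4/10 = 0.4000
12: (14 − 10)²/10 = 16/10 = 1.6000
Sum = 7.800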